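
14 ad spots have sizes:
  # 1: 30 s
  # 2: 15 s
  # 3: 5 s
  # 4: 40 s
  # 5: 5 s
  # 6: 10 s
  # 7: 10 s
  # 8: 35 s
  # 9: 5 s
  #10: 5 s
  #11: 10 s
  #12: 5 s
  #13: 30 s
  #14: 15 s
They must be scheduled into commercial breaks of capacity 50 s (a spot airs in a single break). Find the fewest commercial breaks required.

Total = 40 + 35 + 30 + 30 + 15 + 15 + 10 + 10 + 10 + 5 + 5 + 5 + 5 + 5 = 220 s.
Lower bound: ⌈220/50⌉ = 5 commercial breaks.
A packing using 5 commercial breaks:
  break 1: 40 + 10 = 50
  break 2: 35 + 15 = 50
  break 3: 30 + 15 + 5 = 50
  break 4: 30 + 10 + 10 = 50
  break 5: 5 + 5 + 5 + 5 = 20
This matches the lower bound, so 5 is optimal.

5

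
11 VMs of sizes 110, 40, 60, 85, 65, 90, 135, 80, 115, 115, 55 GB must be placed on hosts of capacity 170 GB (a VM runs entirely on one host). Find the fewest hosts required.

6

Total = 135 + 115 + 115 + 110 + 90 + 85 + 80 + 65 + 60 + 55 + 40 = 950 GB.
Lower bound: ⌈950/170⌉ = 6 hosts.
A packing using 6 hosts:
  host 1: 135 = 135
  host 2: 115 + 55 = 170
  host 3: 115 + 40 = 155
  host 4: 110 + 60 = 170
  host 5: 90 + 80 = 170
  host 6: 85 + 65 = 150
This matches the lower bound, so 6 is optimal.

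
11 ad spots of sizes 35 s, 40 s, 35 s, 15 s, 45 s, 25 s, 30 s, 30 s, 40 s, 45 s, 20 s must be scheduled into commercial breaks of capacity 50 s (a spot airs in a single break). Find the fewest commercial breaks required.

9

Total = 45 + 45 + 40 + 40 + 35 + 35 + 30 + 30 + 25 + 20 + 15 = 360 s.
Lower bound: ⌈360/50⌉ = 8 commercial breaks.
A packing using 9 commercial breaks:
  break 1: 45 = 45
  break 2: 45 = 45
  break 3: 40 = 40
  break 4: 40 = 40
  break 5: 35 + 15 = 50
  break 6: 35 = 35
  break 7: 30 + 20 = 50
  break 8: 30 = 30
  break 9: 25 = 25
No arrangement into 8 commercial breaks stays within capacity, so 9 is optimal.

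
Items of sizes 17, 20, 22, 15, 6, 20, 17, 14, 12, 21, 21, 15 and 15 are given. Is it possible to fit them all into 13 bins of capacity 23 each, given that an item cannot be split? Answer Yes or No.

A valid assignment using 12 bins:
  bin 1: 22 = 22
  bin 2: 21 = 21
  bin 3: 21 = 21
  bin 4: 20 = 20
  bin 5: 20 = 20
  bin 6: 17 + 6 = 23
  bin 7: 17 = 17
  bin 8: 15 = 15
  bin 9: 15 = 15
  bin 10: 15 = 15
  bin 11: 14 = 14
  bin 12: 12 = 12
That uses only 12 ≤ 13, so 13 bins are enough.

Yes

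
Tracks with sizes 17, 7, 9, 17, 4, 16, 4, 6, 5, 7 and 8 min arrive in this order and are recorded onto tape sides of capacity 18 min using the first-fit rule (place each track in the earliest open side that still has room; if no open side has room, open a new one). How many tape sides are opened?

  17 → side 1 (new)  [load 17/18]
  7 → side 2 (new)  [load 7/18]
  9 → side 2  [load 16/18]
  17 → side 3 (new)  [load 17/18]
  4 → side 4 (new)  [load 4/18]
  16 → side 5 (new)  [load 16/18]
  4 → side 4  [load 8/18]
  6 → side 4  [load 14/18]
  5 → side 6 (new)  [load 5/18]
  7 → side 6  [load 12/18]
  8 → side 7 (new)  [load 8/18]
7 tape sides opened.

7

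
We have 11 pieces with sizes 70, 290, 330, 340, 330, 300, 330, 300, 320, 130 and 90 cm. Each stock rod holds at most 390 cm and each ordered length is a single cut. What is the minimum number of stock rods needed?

9

Total = 340 + 330 + 330 + 330 + 320 + 300 + 300 + 290 + 130 + 90 + 70 = 2830 cm.
Lower bound: ⌈2830/390⌉ = 8 stock rods.
A packing using 9 stock rods:
  stock rod 1: 340 = 340
  stock rod 2: 330 = 330
  stock rod 3: 330 = 330
  stock rod 4: 330 = 330
  stock rod 5: 320 + 70 = 390
  stock rod 6: 300 + 90 = 390
  stock rod 7: 300 = 300
  stock rod 8: 290 = 290
  stock rod 9: 130 = 130
No arrangement into 8 stock rods stays within capacity, so 9 is optimal.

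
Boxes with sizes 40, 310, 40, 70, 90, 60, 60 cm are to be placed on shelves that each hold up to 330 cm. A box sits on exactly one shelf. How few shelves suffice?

3

Total = 310 + 90 + 70 + 60 + 60 + 40 + 40 = 670 cm.
Lower bound: ⌈670/330⌉ = 3 shelves.
A packing using 3 shelves:
  shelf 1: 310 = 310
  shelf 2: 90 + 70 + 60 + 60 + 40 = 320
  shelf 3: 40 = 40
This matches the lower bound, so 3 is optimal.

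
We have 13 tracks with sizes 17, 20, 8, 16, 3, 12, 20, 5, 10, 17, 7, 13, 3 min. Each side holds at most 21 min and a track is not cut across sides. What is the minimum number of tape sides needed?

Total = 20 + 20 + 17 + 17 + 16 + 13 + 12 + 10 + 8 + 7 + 5 + 3 + 3 = 151 min.
Lower bound: ⌈151/21⌉ = 8 tape sides.
A packing using 8 tape sides:
  side 1: 20 = 20
  side 2: 20 = 20
  side 3: 17 + 3 = 20
  side 4: 17 + 3 = 20
  side 5: 16 + 5 = 21
  side 6: 13 + 8 = 21
  side 7: 12 + 7 = 19
  side 8: 10 = 10
This matches the lower bound, so 8 is optimal.

8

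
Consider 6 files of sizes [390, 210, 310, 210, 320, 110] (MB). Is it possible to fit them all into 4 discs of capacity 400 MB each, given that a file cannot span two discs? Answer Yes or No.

Total = 1550 MB; ⌈1550/400⌉ = 4.
5 files each exceed half the capacity and cannot share a disc, forcing at least 5 discs.
At least 5 discs are required, but only 4 are allowed.

No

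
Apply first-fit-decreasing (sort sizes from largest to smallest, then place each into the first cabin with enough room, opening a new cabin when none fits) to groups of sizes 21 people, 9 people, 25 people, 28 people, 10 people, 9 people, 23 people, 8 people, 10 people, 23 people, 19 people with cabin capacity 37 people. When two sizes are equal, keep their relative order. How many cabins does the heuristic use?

6

Sorted descending: 28, 25, 23, 23, 21, 19, 10, 10, 9, 9, 8.
  28 → cabin 1 (new)  [load 28/37]
  25 → cabin 2 (new)  [load 25/37]
  23 → cabin 3 (new)  [load 23/37]
  23 → cabin 4 (new)  [load 23/37]
  21 → cabin 5 (new)  [load 21/37]
  19 → cabin 6 (new)  [load 19/37]
  10 → cabin 2  [load 35/37]
  10 → cabin 3  [load 33/37]
  9 → cabin 1  [load 37/37]
  9 → cabin 4  [load 32/37]
  8 → cabin 5  [load 29/37]
6 cabins opened.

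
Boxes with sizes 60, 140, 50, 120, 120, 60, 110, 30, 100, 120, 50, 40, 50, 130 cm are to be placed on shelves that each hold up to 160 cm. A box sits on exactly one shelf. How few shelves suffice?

8

Total = 140 + 130 + 120 + 120 + 120 + 110 + 100 + 60 + 60 + 50 + 50 + 50 + 40 + 30 = 1180 cm.
Lower bound: ⌈1180/160⌉ = 8 shelves.
A packing using 8 shelves:
  shelf 1: 140 = 140
  shelf 2: 130 + 30 = 160
  shelf 3: 120 + 40 = 160
  shelf 4: 120 = 120
  shelf 5: 120 = 120
  shelf 6: 110 + 50 = 160
  shelf 7: 100 + 60 = 160
  shelf 8: 60 + 50 + 50 = 160
This matches the lower bound, so 8 is optimal.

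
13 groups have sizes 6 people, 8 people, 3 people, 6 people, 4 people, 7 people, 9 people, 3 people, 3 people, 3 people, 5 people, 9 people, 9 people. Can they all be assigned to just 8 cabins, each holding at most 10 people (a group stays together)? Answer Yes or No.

Total = 75 people; ⌈75/10⌉ = 8.
The bound of 8 does not rule out 8, but exhaustive search shows no assignment into 8 cabins of capacity 10 people exists — the minimum is 9.

No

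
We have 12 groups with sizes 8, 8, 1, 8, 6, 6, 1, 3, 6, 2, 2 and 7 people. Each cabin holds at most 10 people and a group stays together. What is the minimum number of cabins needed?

7

Total = 8 + 8 + 8 + 7 + 6 + 6 + 6 + 3 + 2 + 2 + 1 + 1 = 58 people.
Lower bound: ⌈58/10⌉ = 6 cabins.
Also, 7 groups each exceed 5 people, and no two of those can share a cabin, so at least 7 cabins are needed.
A packing using 7 cabins:
  cabin 1: 8 + 2 = 10
  cabin 2: 8 + 2 = 10
  cabin 3: 8 + 1 + 1 = 10
  cabin 4: 7 + 3 = 10
  cabin 5: 6 = 6
  cabin 6: 6 = 6
  cabin 7: 6 = 6
This matches the lower bound, so 7 is optimal.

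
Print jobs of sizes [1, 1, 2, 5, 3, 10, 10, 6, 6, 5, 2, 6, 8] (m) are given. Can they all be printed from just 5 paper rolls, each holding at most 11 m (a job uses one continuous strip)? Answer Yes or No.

Total = 65 m; ⌈65/11⌉ = 6.
At least 6 paper rolls are required, but only 5 are allowed.

No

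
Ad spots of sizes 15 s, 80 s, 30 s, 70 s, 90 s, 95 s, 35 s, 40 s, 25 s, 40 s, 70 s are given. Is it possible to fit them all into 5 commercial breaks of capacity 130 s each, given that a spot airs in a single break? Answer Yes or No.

Yes

A valid assignment using 5 commercial breaks:
  break 1: 95 + 35 = 130
  break 2: 90 + 40 = 130
  break 3: 80 + 40 = 120
  break 4: 70 + 30 + 25 = 125
  break 5: 70 + 15 = 85
Every load is within 130 s, so 5 commercial breaks suffice.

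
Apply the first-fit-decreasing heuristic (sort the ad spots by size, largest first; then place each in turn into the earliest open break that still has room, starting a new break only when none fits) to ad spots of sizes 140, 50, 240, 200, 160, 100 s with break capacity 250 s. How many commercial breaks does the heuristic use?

Sorted descending: 240, 200, 160, 140, 100, 50.
  240 → break 1 (new)  [load 240/250]
  200 → break 2 (new)  [load 200/250]
  160 → break 3 (new)  [load 160/250]
  140 → break 4 (new)  [load 140/250]
  100 → break 4  [load 240/250]
  50 → break 2  [load 250/250]
4 commercial breaks opened.

4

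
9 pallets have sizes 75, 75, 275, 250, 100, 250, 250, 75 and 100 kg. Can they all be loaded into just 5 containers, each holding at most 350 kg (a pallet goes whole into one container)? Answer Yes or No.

A valid assignment using 5 containers:
  container 1: 275 + 75 = 350
  container 2: 250 + 100 = 350
  container 3: 250 + 100 = 350
  container 4: 250 + 75 = 325
  container 5: 75 = 75
Every load is within 350 kg, so 5 containers suffice.

Yes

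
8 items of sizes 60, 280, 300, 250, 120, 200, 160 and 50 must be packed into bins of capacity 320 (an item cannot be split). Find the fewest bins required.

5

Total = 300 + 280 + 250 + 200 + 160 + 120 + 60 + 50 = 1420.
Lower bound: ⌈1420/320⌉ = 5 bins.
A packing using 5 bins:
  bin 1: 300 = 300
  bin 2: 280 = 280
  bin 3: 250 + 60 = 310
  bin 4: 200 + 120 = 320
  bin 5: 160 + 50 = 210
This matches the lower bound, so 5 is optimal.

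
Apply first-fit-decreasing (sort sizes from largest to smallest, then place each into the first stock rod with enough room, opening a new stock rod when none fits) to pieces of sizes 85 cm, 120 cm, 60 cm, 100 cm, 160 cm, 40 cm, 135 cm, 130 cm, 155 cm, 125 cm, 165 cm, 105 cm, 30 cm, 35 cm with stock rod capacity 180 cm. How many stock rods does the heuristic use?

10

Sorted descending: 165, 160, 155, 135, 130, 125, 120, 105, 100, 85, 60, 40, 35, 30.
  165 → stock rod 1 (new)  [load 165/180]
  160 → stock rod 2 (new)  [load 160/180]
  155 → stock rod 3 (new)  [load 155/180]
  135 → stock rod 4 (new)  [load 135/180]
  130 → stock rod 5 (new)  [load 130/180]
  125 → stock rod 6 (new)  [load 125/180]
  120 → stock rod 7 (new)  [load 120/180]
  105 → stock rod 8 (new)  [load 105/180]
  100 → stock rod 9 (new)  [load 100/180]
  85 → stock rod 10 (new)  [load 85/180]
  60 → stock rod 7  [load 180/180]
  40 → stock rod 4  [load 175/180]
  35 → stock rod 5  [load 165/180]
  30 → stock rod 6  [load 155/180]
10 stock rods opened.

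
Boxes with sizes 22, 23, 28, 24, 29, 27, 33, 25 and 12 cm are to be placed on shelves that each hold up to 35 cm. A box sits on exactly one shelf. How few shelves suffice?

Total = 33 + 29 + 28 + 27 + 25 + 24 + 23 + 22 + 12 = 223 cm.
Lower bound: ⌈223/35⌉ = 7 shelves.
Also, 8 boxes each exceed 35/2 cm, and no two of those can share a shelf, so at least 8 shelves are needed.
A packing using 8 shelves:
  shelf 1: 33 = 33
  shelf 2: 29 = 29
  shelf 3: 28 = 28
  shelf 4: 27 = 27
  shelf 5: 25 = 25
  shelf 6: 24 = 24
  shelf 7: 23 + 12 = 35
  shelf 8: 22 = 22
This matches the lower bound, so 8 is optimal.

8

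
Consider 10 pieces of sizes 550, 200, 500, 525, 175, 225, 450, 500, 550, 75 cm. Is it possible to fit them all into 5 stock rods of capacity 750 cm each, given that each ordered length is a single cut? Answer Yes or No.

Total = 3750 cm; ⌈3750/750⌉ = 5.
6 pieces each exceed half the capacity and cannot share a stock rod, forcing at least 6 stock rods.
At least 6 stock rods are required, but only 5 are allowed.

No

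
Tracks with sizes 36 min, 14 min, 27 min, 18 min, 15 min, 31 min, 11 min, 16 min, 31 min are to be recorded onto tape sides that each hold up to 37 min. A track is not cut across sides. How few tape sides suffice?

7

Total = 36 + 31 + 31 + 27 + 18 + 16 + 15 + 14 + 11 = 199 min.
Lower bound: ⌈199/37⌉ = 6 tape sides.
A packing using 7 tape sides:
  side 1: 36 = 36
  side 2: 31 = 31
  side 3: 31 = 31
  side 4: 27 = 27
  side 5: 18 + 16 = 34
  side 6: 15 + 14 = 29
  side 7: 11 = 11
No arrangement into 6 tape sides stays within capacity, so 7 is optimal.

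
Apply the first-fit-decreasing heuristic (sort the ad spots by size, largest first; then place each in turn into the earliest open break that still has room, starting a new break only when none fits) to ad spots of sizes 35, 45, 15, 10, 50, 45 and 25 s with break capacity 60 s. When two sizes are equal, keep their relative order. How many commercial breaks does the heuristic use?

4

Sorted descending: 50, 45, 45, 35, 25, 15, 10.
  50 → break 1 (new)  [load 50/60]
  45 → break 2 (new)  [load 45/60]
  45 → break 3 (new)  [load 45/60]
  35 → break 4 (new)  [load 35/60]
  25 → break 4  [load 60/60]
  15 → break 2  [load 60/60]
  10 → break 1  [load 60/60]
4 commercial breaks opened.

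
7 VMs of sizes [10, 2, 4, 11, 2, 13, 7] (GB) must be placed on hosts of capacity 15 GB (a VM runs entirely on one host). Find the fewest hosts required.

Total = 13 + 11 + 10 + 7 + 4 + 2 + 2 = 49 GB.
Lower bound: ⌈49/15⌉ = 4 hosts.
A packing using 4 hosts:
  host 1: 13 + 2 = 15
  host 2: 11 + 4 = 15
  host 3: 10 + 2 = 12
  host 4: 7 = 7
This matches the lower bound, so 4 is optimal.

4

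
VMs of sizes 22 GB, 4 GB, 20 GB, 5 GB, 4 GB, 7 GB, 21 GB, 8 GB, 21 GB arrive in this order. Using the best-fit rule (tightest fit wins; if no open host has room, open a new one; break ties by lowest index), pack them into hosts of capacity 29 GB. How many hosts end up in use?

4

  22 → host 1 (new)  [load 22/29]
  4 → host 1  [load 26/29]
  20 → host 2 (new)  [load 20/29]
  5 → host 2  [load 25/29]
  4 → host 2  [load 29/29]
  7 → host 3 (new)  [load 7/29]
  21 → host 3  [load 28/29]
  8 → host 4 (new)  [load 8/29]
  21 → host 4  [load 29/29]
4 hosts opened.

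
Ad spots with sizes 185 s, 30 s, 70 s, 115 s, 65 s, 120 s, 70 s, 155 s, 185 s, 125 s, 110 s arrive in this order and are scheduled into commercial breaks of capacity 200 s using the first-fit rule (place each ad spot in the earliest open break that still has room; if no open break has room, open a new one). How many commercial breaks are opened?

8

  185 → break 1 (new)  [load 185/200]
  30 → break 2 (new)  [load 30/200]
  70 → break 2  [load 100/200]
  115 → break 3 (new)  [load 115/200]
  65 → break 2  [load 165/200]
  120 → break 4 (new)  [load 120/200]
  70 → break 3  [load 185/200]
  155 → break 5 (new)  [load 155/200]
  185 → break 6 (new)  [load 185/200]
  125 → break 7 (new)  [load 125/200]
  110 → break 8 (new)  [load 110/200]
8 commercial breaks opened.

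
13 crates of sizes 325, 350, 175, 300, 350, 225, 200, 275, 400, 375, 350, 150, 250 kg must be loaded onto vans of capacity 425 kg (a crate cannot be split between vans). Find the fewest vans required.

Total = 400 + 375 + 350 + 350 + 350 + 325 + 300 + 275 + 250 + 225 + 200 + 175 + 150 = 3725 kg.
Lower bound: ⌈3725/425⌉ = 9 vans.
Also, 10 crates each exceed 425/2 kg, and no two of those can share a van, so at least 10 vans are needed.
A packing using 10 vans:
  van 1: 400 = 400
  van 2: 375 = 375
  van 3: 350 = 350
  van 4: 350 = 350
  van 5: 350 = 350
  van 6: 325 = 325
  van 7: 300 = 300
  van 8: 275 + 150 = 425
  van 9: 250 + 175 = 425
  van 10: 225 + 200 = 425
This matches the lower bound, so 10 is optimal.

10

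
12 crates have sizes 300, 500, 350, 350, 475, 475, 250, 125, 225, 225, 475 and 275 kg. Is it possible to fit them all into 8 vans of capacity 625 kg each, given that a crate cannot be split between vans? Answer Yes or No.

Yes

A valid assignment using 8 vans:
  van 1: 500 + 125 = 625
  van 2: 475 = 475
  van 3: 475 = 475
  van 4: 475 = 475
  van 5: 350 + 275 = 625
  van 6: 350 + 250 = 600
  van 7: 300 + 225 = 525
  van 8: 225 = 225
Every load is within 625 kg, so 8 vans suffice.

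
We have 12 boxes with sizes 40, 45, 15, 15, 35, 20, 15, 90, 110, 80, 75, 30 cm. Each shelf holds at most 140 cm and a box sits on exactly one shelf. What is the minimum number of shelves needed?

Total = 110 + 90 + 80 + 75 + 45 + 40 + 35 + 30 + 20 + 15 + 15 + 15 = 570 cm.
Lower bound: ⌈570/140⌉ = 5 shelves.
A packing using 5 shelves:
  shelf 1: 110 + 30 = 140
  shelf 2: 90 + 45 = 135
  shelf 3: 80 + 40 + 20 = 140
  shelf 4: 75 + 35 + 15 + 15 = 140
  shelf 5: 15 = 15
This matches the lower bound, so 5 is optimal.

5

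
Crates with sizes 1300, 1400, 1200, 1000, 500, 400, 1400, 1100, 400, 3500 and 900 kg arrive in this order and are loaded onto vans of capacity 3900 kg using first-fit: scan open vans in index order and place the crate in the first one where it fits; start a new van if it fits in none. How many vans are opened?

  1300 → van 1 (new)  [load 1300/3900]
  1400 → van 1  [load 2700/3900]
  1200 → van 1  [load 3900/3900]
  1000 → van 2 (new)  [load 1000/3900]
  500 → van 2  [load 1500/3900]
  400 → van 2  [load 1900/3900]
  1400 → van 2  [load 3300/3900]
  1100 → van 3 (new)  [load 1100/3900]
  400 → van 2  [load 3700/3900]
  3500 → van 4 (new)  [load 3500/3900]
  900 → van 3  [load 2000/3900]
4 vans opened.

4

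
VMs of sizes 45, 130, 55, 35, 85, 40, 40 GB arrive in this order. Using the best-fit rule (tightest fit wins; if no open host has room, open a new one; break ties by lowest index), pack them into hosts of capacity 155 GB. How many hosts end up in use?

4

  45 → host 1 (new)  [load 45/155]
  130 → host 2 (new)  [load 130/155]
  55 → host 1  [load 100/155]
  35 → host 1  [load 135/155]
  85 → host 3 (new)  [load 85/155]
  40 → host 3  [load 125/155]
  40 → host 4 (new)  [load 40/155]
4 hosts opened.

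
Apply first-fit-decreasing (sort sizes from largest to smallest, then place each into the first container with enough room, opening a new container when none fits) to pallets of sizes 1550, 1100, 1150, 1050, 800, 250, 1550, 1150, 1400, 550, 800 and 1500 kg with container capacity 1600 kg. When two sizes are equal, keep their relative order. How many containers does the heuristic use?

Sorted descending: 1550, 1550, 1500, 1400, 1150, 1150, 1100, 1050, 800, 800, 550, 250.
  1550 → container 1 (new)  [load 1550/1600]
  1550 → container 2 (new)  [load 1550/1600]
  1500 → container 3 (new)  [load 1500/1600]
  1400 → container 4 (new)  [load 1400/1600]
  1150 → container 5 (new)  [load 1150/1600]
  1150 → container 6 (new)  [load 1150/1600]
  1100 → container 7 (new)  [load 1100/1600]
  1050 → container 8 (new)  [load 1050/1600]
  800 → container 9 (new)  [load 800/1600]
  800 → container 9  [load 1600/1600]
  550 → container 8  [load 1600/1600]
  250 → container 5  [load 1400/1600]
9 containers opened.

9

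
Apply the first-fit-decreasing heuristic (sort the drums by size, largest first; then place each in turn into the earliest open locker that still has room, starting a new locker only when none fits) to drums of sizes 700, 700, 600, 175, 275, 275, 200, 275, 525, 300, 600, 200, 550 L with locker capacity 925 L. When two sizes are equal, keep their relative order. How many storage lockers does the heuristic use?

7

Sorted descending: 700, 700, 600, 600, 550, 525, 300, 275, 275, 275, 200, 200, 175.
  700 → locker 1 (new)  [load 700/925]
  700 → locker 2 (new)  [load 700/925]
  600 → locker 3 (new)  [load 600/925]
  600 → locker 4 (new)  [load 600/925]
  550 → locker 5 (new)  [load 550/925]
  525 → locker 6 (new)  [load 525/925]
  300 → locker 3  [load 900/925]
  275 → locker 4  [load 875/925]
  275 → locker 5  [load 825/925]
  275 → locker 6  [load 800/925]
  200 → locker 1  [load 900/925]
  200 → locker 2  [load 900/925]
  175 → locker 7 (new)  [load 175/925]
7 storage lockers opened.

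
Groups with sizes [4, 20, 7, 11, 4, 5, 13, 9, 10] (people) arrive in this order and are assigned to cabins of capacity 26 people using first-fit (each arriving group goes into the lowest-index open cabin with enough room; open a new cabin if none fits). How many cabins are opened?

4

  4 → cabin 1 (new)  [load 4/26]
  20 → cabin 1  [load 24/26]
  7 → cabin 2 (new)  [load 7/26]
  11 → cabin 2  [load 18/26]
  4 → cabin 2  [load 22/26]
  5 → cabin 3 (new)  [load 5/26]
  13 → cabin 3  [load 18/26]
  9 → cabin 4 (new)  [load 9/26]
  10 → cabin 4  [load 19/26]
4 cabins opened.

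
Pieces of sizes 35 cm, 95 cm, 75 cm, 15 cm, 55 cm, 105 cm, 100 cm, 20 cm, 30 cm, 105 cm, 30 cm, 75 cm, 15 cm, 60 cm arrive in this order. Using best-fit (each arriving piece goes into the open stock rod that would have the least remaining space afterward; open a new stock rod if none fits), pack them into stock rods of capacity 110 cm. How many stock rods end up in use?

  35 → stock rod 1 (new)  [load 35/110]
  95 → stock rod 2 (new)  [load 95/110]
  75 → stock rod 1  [load 110/110]
  15 → stock rod 2  [load 110/110]
  55 → stock rod 3 (new)  [load 55/110]
  105 → stock rod 4 (new)  [load 105/110]
  100 → stock rod 5 (new)  [load 100/110]
  20 → stock rod 3  [load 75/110]
  30 → stock rod 3  [load 105/110]
  105 → stock rod 6 (new)  [load 105/110]
  30 → stock rod 7 (new)  [load 30/110]
  75 → stock rod 7  [load 105/110]
  15 → stock rod 8 (new)  [load 15/110]
  60 → stock rod 8  [load 75/110]
8 stock rods opened.

8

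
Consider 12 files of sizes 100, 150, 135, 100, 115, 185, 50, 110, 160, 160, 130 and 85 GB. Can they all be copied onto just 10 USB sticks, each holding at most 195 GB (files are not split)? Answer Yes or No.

A valid assignment using 10 USB sticks:
  USB stick 1: 185 = 185
  USB stick 2: 160 = 160
  USB stick 3: 160 = 160
  USB stick 4: 150 = 150
  USB stick 5: 135 + 50 = 185
  USB stick 6: 130 = 130
  USB stick 7: 115 = 115
  USB stick 8: 110 + 85 = 195
  USB stick 9: 100 = 100
  USB stick 10: 100 = 100
Every load is within 195 GB, so 10 USB sticks suffice.

Yes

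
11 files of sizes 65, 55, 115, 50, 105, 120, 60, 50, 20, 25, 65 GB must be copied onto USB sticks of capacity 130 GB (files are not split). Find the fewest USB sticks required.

6

Total = 120 + 115 + 105 + 65 + 65 + 60 + 55 + 50 + 50 + 25 + 20 = 730 GB.
Lower bound: ⌈730/130⌉ = 6 USB sticks.
A packing using 6 USB sticks:
  USB stick 1: 120 = 120
  USB stick 2: 115 = 115
  USB stick 3: 105 + 25 = 130
  USB stick 4: 65 + 65 = 130
  USB stick 5: 60 + 55 = 115
  USB stick 6: 50 + 50 + 20 = 120
This matches the lower bound, so 6 is optimal.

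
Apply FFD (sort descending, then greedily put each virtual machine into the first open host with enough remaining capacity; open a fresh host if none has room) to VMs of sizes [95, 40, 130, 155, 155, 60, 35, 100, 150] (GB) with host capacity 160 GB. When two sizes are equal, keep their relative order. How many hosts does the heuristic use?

Sorted descending: 155, 155, 150, 130, 100, 95, 60, 40, 35.
  155 → host 1 (new)  [load 155/160]
  155 → host 2 (new)  [load 155/160]
  150 → host 3 (new)  [load 150/160]
  130 → host 4 (new)  [load 130/160]
  100 → host 5 (new)  [load 100/160]
  95 → host 6 (new)  [load 95/160]
  60 → host 5  [load 160/160]
  40 → host 6  [load 135/160]
  35 → host 7 (new)  [load 35/160]
7 hosts opened.

7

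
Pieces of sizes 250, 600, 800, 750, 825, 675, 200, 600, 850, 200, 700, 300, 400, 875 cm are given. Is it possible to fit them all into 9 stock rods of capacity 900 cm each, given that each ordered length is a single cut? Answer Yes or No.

No

Total = 8025 cm; ⌈8025/900⌉ = 9.
The bound of 9 does not rule out 9, but exhaustive search shows no assignment into 9 stock rods of capacity 900 cm exists — the minimum is 10.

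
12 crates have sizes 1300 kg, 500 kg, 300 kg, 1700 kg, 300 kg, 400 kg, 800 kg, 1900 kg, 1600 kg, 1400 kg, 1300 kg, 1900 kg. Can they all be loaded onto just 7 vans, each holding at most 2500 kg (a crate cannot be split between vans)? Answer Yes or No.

Yes

A valid assignment using 7 vans:
  van 1: 1900 + 500 = 2400
  van 2: 1900 + 400 = 2300
  van 3: 1700 + 800 = 2500
  van 4: 1600 + 300 + 300 = 2200
  van 5: 1400 = 1400
  van 6: 1300 = 1300
  van 7: 1300 = 1300
Every load is within 2500 kg, so 7 vans suffice.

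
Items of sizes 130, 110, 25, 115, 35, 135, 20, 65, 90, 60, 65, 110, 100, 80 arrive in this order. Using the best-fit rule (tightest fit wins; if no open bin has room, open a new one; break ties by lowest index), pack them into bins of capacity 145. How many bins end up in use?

10

  130 → bin 1 (new)  [load 130/145]
  110 → bin 2 (new)  [load 110/145]
  25 → bin 2  [load 135/145]
  115 → bin 3 (new)  [load 115/145]
  35 → bin 4 (new)  [load 35/145]
  135 → bin 5 (new)  [load 135/145]
  20 → bin 3  [load 135/145]
  65 → bin 4  [load 100/145]
  90 → bin 6 (new)  [load 90/145]
  60 → bin 7 (new)  [load 60/145]
  65 → bin 7  [load 125/145]
  110 → bin 8 (new)  [load 110/145]
  100 → bin 9 (new)  [load 100/145]
  80 → bin 10 (new)  [load 80/145]
10 bins opened.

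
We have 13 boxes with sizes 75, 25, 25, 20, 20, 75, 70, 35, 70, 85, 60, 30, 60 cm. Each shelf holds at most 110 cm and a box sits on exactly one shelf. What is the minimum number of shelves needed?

7

Total = 85 + 75 + 75 + 70 + 70 + 60 + 60 + 35 + 30 + 25 + 25 + 20 + 20 = 650 cm.
Lower bound: ⌈650/110⌉ = 6 shelves.
Also, 7 boxes each exceed 55 cm, and no two of those can share a shelf, so at least 7 shelves are needed.
A packing using 7 shelves:
  shelf 1: 85 + 25 = 110
  shelf 2: 75 + 35 = 110
  shelf 3: 75 + 30 = 105
  shelf 4: 70 + 25 = 95
  shelf 5: 70 + 20 + 20 = 110
  shelf 6: 60 = 60
  shelf 7: 60 = 60
This matches the lower bound, so 7 is optimal.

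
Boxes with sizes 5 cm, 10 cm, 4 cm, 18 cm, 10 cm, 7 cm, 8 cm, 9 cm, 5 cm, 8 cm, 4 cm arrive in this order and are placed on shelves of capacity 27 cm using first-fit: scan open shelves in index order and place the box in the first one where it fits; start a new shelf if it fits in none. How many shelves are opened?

  5 → shelf 1 (new)  [load 5/27]
  10 → shelf 1  [load 15/27]
  4 → shelf 1  [load 19/27]
  18 → shelf 2 (new)  [load 18/27]
  10 → shelf 3 (new)  [load 10/27]
  7 → shelf 1  [load 26/27]
  8 → shelf 2  [load 26/27]
  9 → shelf 3  [load 19/27]
  5 → shelf 3  [load 24/27]
  8 → shelf 4 (new)  [load 8/27]
  4 → shelf 4  [load 12/27]
4 shelves opened.

4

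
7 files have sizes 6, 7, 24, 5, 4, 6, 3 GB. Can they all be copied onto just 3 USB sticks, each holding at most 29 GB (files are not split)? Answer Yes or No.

A valid assignment using 2 USB sticks:
  USB stick 1: 24 + 5 = 29
  USB stick 2: 7 + 6 + 6 + 4 + 3 = 26
That uses only 2 ≤ 3, so 3 USB sticks are enough.

Yes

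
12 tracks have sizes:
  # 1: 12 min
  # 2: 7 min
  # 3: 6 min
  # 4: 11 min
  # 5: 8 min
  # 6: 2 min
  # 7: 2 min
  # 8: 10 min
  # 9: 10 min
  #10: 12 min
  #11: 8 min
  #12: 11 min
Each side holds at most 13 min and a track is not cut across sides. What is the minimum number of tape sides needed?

9

Total = 12 + 12 + 11 + 11 + 10 + 10 + 8 + 8 + 7 + 6 + 2 + 2 = 99 min.
Lower bound: ⌈99/13⌉ = 8 tape sides.
Also, 9 tracks each exceed 13/2 min, and no two of those can share a side, so at least 9 tape sides are needed.
A packing using 9 tape sides:
  side 1: 12 = 12
  side 2: 12 = 12
  side 3: 11 + 2 = 13
  side 4: 11 + 2 = 13
  side 5: 10 = 10
  side 6: 10 = 10
  side 7: 8 = 8
  side 8: 8 = 8
  side 9: 7 + 6 = 13
This matches the lower bound, so 9 is optimal.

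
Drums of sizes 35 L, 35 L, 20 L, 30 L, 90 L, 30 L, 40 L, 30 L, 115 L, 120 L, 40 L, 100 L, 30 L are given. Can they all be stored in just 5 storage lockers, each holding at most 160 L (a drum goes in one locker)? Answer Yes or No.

Yes

A valid assignment using 5 storage lockers:
  locker 1: 120 + 40 = 160
  locker 2: 115 + 40 = 155
  locker 3: 100 + 35 + 20 = 155
  locker 4: 90 + 35 + 30 = 155
  locker 5: 30 + 30 + 30 = 90
Every load is within 160 L, so 5 storage lockers suffice.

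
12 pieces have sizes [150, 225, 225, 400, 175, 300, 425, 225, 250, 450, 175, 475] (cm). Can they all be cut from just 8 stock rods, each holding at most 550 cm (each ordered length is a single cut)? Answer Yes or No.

Yes

A valid assignment using 8 stock rods:
  stock rod 1: 475 = 475
  stock rod 2: 450 = 450
  stock rod 3: 425 = 425
  stock rod 4: 400 + 150 = 550
  stock rod 5: 300 + 250 = 550
  stock rod 6: 225 + 225 = 450
  stock rod 7: 225 + 175 = 400
  stock rod 8: 175 = 175
Every load is within 550 cm, so 8 stock rods suffice.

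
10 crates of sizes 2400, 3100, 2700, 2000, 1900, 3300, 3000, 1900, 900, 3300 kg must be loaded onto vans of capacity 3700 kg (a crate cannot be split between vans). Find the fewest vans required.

Total = 3300 + 3300 + 3100 + 3000 + 2700 + 2400 + 2000 + 1900 + 1900 + 900 = 24500 kg.
Lower bound: ⌈24500/3700⌉ = 7 vans.
Also, 9 crates each exceed 1850 kg, and no two of those can share a van, so at least 9 vans are needed.
A packing using 9 vans:
  van 1: 3300 = 3300
  van 2: 3300 = 3300
  van 3: 3100 = 3100
  van 4: 3000 = 3000
  van 5: 2700 + 900 = 3600
  van 6: 2400 = 2400
  van 7: 2000 = 2000
  van 8: 1900 = 1900
  van 9: 1900 = 1900
This matches the lower bound, so 9 is optimal.

9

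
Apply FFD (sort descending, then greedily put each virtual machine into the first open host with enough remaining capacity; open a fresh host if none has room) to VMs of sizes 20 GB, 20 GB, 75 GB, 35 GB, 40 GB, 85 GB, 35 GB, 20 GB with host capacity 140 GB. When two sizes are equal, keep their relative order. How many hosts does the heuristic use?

Sorted descending: 85, 75, 40, 35, 35, 20, 20, 20.
  85 → host 1 (new)  [load 85/140]
  75 → host 2 (new)  [load 75/140]
  40 → host 1  [load 125/140]
  35 → host 2  [load 110/140]
  35 → host 3 (new)  [load 35/140]
  20 → host 2  [load 130/140]
  20 → host 3  [load 55/140]
  20 → host 3  [load 75/140]
3 hosts opened.

3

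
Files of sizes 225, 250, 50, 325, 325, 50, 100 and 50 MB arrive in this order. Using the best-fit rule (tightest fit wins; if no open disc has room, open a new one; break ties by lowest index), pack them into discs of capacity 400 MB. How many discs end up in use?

  225 → disc 1 (new)  [load 225/400]
  250 → disc 2 (new)  [load 250/400]
  50 → disc 2  [load 300/400]
  325 → disc 3 (new)  [load 325/400]
  325 → disc 4 (new)  [load 325/400]
  50 → disc 3  [load 375/400]
  100 → disc 2  [load 400/400]
  50 → disc 4  [load 375/400]
4 discs opened.

4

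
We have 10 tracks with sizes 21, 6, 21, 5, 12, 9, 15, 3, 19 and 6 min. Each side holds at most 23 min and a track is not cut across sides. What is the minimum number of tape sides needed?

Total = 21 + 21 + 19 + 15 + 12 + 9 + 6 + 6 + 5 + 3 = 117 min.
Lower bound: ⌈117/23⌉ = 6 tape sides.
A packing using 6 tape sides:
  side 1: 21 = 21
  side 2: 21 = 21
  side 3: 19 + 3 = 22
  side 4: 15 + 6 = 21
  side 5: 12 + 9 = 21
  side 6: 6 + 5 = 11
This matches the lower bound, so 6 is optimal.

6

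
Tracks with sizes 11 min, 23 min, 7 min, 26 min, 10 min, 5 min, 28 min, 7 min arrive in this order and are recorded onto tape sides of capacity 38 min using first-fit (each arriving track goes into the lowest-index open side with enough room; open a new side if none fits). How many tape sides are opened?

  11 → side 1 (new)  [load 11/38]
  23 → side 1  [load 34/38]
  7 → side 2 (new)  [load 7/38]
  26 → side 2  [load 33/38]
  10 → side 3 (new)  [load 10/38]
  5 → side 2  [load 38/38]
  28 → side 3  [load 38/38]
  7 → side 4 (new)  [load 7/38]
4 tape sides opened.

4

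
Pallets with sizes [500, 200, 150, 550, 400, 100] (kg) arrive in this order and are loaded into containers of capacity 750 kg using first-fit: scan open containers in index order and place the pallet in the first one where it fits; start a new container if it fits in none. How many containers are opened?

  500 → container 1 (new)  [load 500/750]
  200 → container 1  [load 700/750]
  150 → container 2 (new)  [load 150/750]
  550 → container 2  [load 700/750]
  400 → container 3 (new)  [load 400/750]
  100 → container 3  [load 500/750]
3 containers opened.

3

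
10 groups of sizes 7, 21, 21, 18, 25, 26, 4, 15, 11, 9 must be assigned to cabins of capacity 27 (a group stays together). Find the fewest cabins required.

Total = 26 + 25 + 21 + 21 + 18 + 15 + 11 + 9 + 7 + 4 = 157.
Lower bound: ⌈157/27⌉ = 6 cabins.
A packing using 7 cabins:
  cabin 1: 26 = 26
  cabin 2: 25 = 25
  cabin 3: 21 + 4 = 25
  cabin 4: 21 = 21
  cabin 5: 18 + 9 = 27
  cabin 6: 15 + 11 = 26
  cabin 7: 7 = 7
No arrangement into 6 cabins stays within capacity, so 7 is optimal.

7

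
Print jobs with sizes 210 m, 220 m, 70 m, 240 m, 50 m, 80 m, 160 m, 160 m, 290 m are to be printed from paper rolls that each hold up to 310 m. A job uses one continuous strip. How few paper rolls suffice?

Total = 290 + 240 + 220 + 210 + 160 + 160 + 80 + 70 + 50 = 1480 m.
Lower bound: ⌈1480/310⌉ = 5 paper rolls.
Also, 6 print jobs each exceed 155 m, and no two of those can share a roll, so at least 6 paper rolls are needed.
A packing using 6 paper rolls:
  roll 1: 290 = 290
  roll 2: 240 + 70 = 310
  roll 3: 220 + 80 = 300
  roll 4: 210 + 50 = 260
  roll 5: 160 = 160
  roll 6: 160 = 160
This matches the lower bound, so 6 is optimal.

6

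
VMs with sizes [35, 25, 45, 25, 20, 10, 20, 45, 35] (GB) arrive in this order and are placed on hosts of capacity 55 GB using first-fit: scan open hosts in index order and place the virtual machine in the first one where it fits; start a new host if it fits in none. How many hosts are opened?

5

  35 → host 1 (new)  [load 35/55]
  25 → host 2 (new)  [load 25/55]
  45 → host 3 (new)  [load 45/55]
  25 → host 2  [load 50/55]
  20 → host 1  [load 55/55]
  10 → host 3  [load 55/55]
  20 → host 4 (new)  [load 20/55]
  45 → host 5 (new)  [load 45/55]
  35 → host 4  [load 55/55]
5 hosts opened.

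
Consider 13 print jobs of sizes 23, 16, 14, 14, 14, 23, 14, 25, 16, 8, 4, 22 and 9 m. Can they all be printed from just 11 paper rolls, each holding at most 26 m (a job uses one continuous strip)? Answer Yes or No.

A valid assignment using 10 paper rolls:
  roll 1: 25 = 25
  roll 2: 23 = 23
  roll 3: 23 = 23
  roll 4: 22 + 4 = 26
  roll 5: 16 + 9 = 25
  roll 6: 16 + 8 = 24
  roll 7: 14 = 14
  roll 8: 14 = 14
  roll 9: 14 = 14
  roll 10: 14 = 14
That uses only 10 ≤ 11, so 11 paper rolls are enough.

Yes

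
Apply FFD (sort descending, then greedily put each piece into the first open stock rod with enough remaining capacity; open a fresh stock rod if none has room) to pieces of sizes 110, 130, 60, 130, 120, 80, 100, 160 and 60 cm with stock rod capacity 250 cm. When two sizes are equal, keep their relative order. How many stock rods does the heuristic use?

Sorted descending: 160, 130, 130, 120, 110, 100, 80, 60, 60.
  160 → stock rod 1 (new)  [load 160/250]
  130 → stock rod 2 (new)  [load 130/250]
  130 → stock rod 3 (new)  [load 130/250]
  120 → stock rod 2  [load 250/250]
  110 → stock rod 3  [load 240/250]
  100 → stock rod 4 (new)  [load 100/250]
  80 → stock rod 1  [load 240/250]
  60 → stock rod 4  [load 160/250]
  60 → stock rod 4  [load 220/250]
4 stock rods opened.

4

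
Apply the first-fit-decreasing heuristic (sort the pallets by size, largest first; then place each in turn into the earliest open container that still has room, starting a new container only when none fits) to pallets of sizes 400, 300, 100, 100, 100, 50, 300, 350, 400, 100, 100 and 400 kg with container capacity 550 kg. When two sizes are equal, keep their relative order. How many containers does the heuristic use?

6

Sorted descending: 400, 400, 400, 350, 300, 300, 100, 100, 100, 100, 100, 50.
  400 → container 1 (new)  [load 400/550]
  400 → container 2 (new)  [load 400/550]
  400 → container 3 (new)  [load 400/550]
  350 → container 4 (new)  [load 350/550]
  300 → container 5 (new)  [load 300/550]
  300 → container 6 (new)  [load 300/550]
  100 → container 1  [load 500/550]
  100 → container 2  [load 500/550]
  100 → container 3  [load 500/550]
  100 → container 4  [load 450/550]
  100 → container 4  [load 550/550]
  50 → container 1  [load 550/550]
6 containers opened.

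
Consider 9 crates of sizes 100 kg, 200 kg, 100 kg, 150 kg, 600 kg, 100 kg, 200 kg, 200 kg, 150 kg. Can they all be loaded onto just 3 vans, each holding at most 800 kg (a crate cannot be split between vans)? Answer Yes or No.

A valid assignment using 3 vans:
  van 1: 600 + 200 = 800
  van 2: 200 + 200 + 150 + 150 + 100 = 800
  van 3: 100 + 100 = 200
Every load is within 800 kg, so 3 vans suffice.

Yes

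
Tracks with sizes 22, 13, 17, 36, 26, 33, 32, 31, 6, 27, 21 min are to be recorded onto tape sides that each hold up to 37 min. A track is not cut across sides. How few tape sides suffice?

Total = 36 + 33 + 32 + 31 + 27 + 26 + 22 + 21 + 17 + 13 + 6 = 264 min.
Lower bound: ⌈264/37⌉ = 8 tape sides.
A packing using 9 tape sides:
  side 1: 36 = 36
  side 2: 33 = 33
  side 3: 32 = 32
  side 4: 31 + 6 = 37
  side 5: 27 = 27
  side 6: 26 = 26
  side 7: 22 + 13 = 35
  side 8: 21 = 21
  side 9: 17 = 17
No arrangement into 8 tape sides stays within capacity, so 9 is optimal.

9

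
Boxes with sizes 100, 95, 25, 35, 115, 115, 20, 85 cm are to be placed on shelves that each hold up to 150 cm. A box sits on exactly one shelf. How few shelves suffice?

5

Total = 115 + 115 + 100 + 95 + 85 + 35 + 25 + 20 = 590 cm.
Lower bound: ⌈590/150⌉ = 4 shelves.
Also, 5 boxes each exceed 75 cm, and no two of those can share a shelf, so at least 5 shelves are needed.
A packing using 5 shelves:
  shelf 1: 115 + 35 = 150
  shelf 2: 115 + 25 = 140
  shelf 3: 100 + 20 = 120
  shelf 4: 95 = 95
  shelf 5: 85 = 85
This matches the lower bound, so 5 is optimal.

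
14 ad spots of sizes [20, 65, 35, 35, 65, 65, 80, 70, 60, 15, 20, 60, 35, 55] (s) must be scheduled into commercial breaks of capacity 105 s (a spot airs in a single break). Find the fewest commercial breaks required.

Total = 80 + 70 + 65 + 65 + 65 + 60 + 60 + 55 + 35 + 35 + 35 + 20 + 20 + 15 = 680 s.
Lower bound: ⌈680/105⌉ = 7 commercial breaks.
Also, 8 ad spots each exceed 105/2 s, and no two of those can share a break, so at least 8 commercial breaks are needed.
A packing using 8 commercial breaks:
  break 1: 80 + 20 = 100
  break 2: 70 + 35 = 105
  break 3: 65 + 35 = 100
  break 4: 65 + 35 = 100
  break 5: 65 + 20 + 15 = 100
  break 6: 60 = 60
  break 7: 60 = 60
  break 8: 55 = 55
This matches the lower bound, so 8 is optimal.

8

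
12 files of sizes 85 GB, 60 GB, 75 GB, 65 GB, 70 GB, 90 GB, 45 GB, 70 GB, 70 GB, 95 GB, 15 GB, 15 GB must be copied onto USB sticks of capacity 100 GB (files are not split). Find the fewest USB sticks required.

Total = 95 + 90 + 85 + 75 + 70 + 70 + 70 + 65 + 60 + 45 + 15 + 15 = 755 GB.
Lower bound: ⌈755/100⌉ = 8 USB sticks.
Also, 9 files each exceed 50 GB, and no two of those can share a USB stick, so at least 9 USB sticks are needed.
A packing using 10 USB sticks:
  USB stick 1: 95 = 95
  USB stick 2: 90 = 90
  USB stick 3: 85 + 15 = 100
  USB stick 4: 75 + 15 = 90
  USB stick 5: 70 = 70
  USB stick 6: 70 = 70
  USB stick 7: 70 = 70
  USB stick 8: 65 = 65
  USB stick 9: 60 = 60
  USB stick 10: 45 = 45
No arrangement into 9 USB sticks stays within capacity, so 10 is optimal.

10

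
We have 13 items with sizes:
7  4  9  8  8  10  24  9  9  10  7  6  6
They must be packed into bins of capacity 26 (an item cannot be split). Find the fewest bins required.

5

Total = 24 + 10 + 10 + 9 + 9 + 9 + 8 + 8 + 7 + 7 + 6 + 6 + 4 = 117.
Lower bound: ⌈117/26⌉ = 5 bins.
A packing using 5 bins:
  bin 1: 24 = 24
  bin 2: 10 + 10 + 6 = 26
  bin 3: 9 + 9 + 8 = 26
  bin 4: 9 + 8 + 7 = 24
  bin 5: 7 + 6 + 4 = 17
This matches the lower bound, so 5 is optimal.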